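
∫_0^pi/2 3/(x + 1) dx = 3*log(1 + pi/2)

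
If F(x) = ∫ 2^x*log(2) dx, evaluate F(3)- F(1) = 6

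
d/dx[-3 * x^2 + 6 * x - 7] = 6 - 6*x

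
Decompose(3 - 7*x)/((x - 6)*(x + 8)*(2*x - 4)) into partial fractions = 59/(280*(x + 8)) + 11/(80*(x - 2)) - 39/(112*(x - 6))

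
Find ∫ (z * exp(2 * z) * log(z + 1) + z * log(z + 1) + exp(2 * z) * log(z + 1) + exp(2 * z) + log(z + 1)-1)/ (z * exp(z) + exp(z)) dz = 2*log(z + 1)*sinh(z) + C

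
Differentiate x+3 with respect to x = 1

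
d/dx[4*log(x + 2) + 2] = 4/(x + 2)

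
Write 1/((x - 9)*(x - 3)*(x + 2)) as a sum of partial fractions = 1/(55*(x + 2)) - 1/(30*(x - 3)) + 1/(66*(x - 9))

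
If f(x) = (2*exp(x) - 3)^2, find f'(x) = 8*exp(2*x) - 12*exp(x)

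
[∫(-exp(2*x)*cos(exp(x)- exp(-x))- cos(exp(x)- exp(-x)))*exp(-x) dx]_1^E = sin(-exp(E) + exp(-E)) + sin(E - exp(-1))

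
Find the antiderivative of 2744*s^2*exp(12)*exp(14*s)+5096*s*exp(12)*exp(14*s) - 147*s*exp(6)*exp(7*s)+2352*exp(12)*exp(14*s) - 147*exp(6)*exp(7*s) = (7*s + 6)*((28*s + 24)*exp(14*s + 12) - 3*exp(7*s + 6)) + C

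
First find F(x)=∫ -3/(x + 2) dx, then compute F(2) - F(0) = -3*log(2)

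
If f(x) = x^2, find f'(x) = 2*x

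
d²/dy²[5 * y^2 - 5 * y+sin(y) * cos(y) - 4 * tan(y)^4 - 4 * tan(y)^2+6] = -2*sin(2*y) - 80*tan(y)^6 - 152*tan(y)^4 - 80*tan(y)^2 + 2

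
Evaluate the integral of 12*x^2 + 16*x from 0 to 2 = 64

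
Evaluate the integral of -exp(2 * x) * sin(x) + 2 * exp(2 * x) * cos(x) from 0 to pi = -exp(2*pi) - 1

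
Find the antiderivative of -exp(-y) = exp(-y) + C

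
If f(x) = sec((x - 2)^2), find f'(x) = 2*x*tan(x^2 - 4*x + 4)*sec(x^2 - 4*x + 4) - 4*tan(x^2 - 4*x + 4)*sec(x^2 - 4*x + 4)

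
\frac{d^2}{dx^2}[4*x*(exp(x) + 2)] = 4*x*exp(x) + 8*exp(x)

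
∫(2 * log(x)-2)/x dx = (log(x) - 1)^2 + C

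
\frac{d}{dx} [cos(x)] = -sin(x)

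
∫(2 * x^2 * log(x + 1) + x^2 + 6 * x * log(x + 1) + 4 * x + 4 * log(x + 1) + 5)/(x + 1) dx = ((x + 2)^2 + 1)*log(x + 1) + C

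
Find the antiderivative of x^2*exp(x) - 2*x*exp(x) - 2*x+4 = (x - 2)^2*(exp(x) - 1) + C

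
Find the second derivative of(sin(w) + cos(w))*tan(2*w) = sqrt(2)*(8*sin(2*w)*sin(w + pi/4)/cos(2*w)^3 - sin(w + pi/4)*tan(2*w) + 4*cos(w + pi/4)/cos(2*w)^2)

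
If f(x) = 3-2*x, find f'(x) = -2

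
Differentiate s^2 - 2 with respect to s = 2*s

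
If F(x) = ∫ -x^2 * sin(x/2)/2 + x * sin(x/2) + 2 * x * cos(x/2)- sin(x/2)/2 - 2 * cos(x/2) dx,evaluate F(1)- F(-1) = -4*cos(1/2)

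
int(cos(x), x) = sin(x) + C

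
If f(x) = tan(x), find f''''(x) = 24*tan(x)^5 + 40*tan(x)^3 + 16*tan(x)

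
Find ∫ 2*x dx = x^2 + C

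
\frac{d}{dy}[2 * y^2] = 4*y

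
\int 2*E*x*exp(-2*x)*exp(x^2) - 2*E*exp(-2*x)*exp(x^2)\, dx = exp(x^2 - 2*x + 1) + C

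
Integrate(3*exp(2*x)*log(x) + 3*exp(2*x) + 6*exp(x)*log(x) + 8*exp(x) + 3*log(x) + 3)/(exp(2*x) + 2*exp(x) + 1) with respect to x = (3*x*(exp(x) + 1)*log(x) + 2*exp(x))/(exp(x) + 1) + C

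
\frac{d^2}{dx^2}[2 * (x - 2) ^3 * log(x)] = (12*x^3*log(x) + 10*x^3 - 24*x^2*log(x) - 36*x^2 + 24*x + 16)/x^2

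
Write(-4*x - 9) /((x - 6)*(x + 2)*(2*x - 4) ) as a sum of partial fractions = -1/(64*(x + 2)) + 17/(32*(x - 2)) - 33/(64*(x - 6))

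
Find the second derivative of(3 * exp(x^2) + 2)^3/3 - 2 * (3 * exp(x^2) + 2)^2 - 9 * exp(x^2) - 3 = 324*x^2*exp(3*x^2) - 84*x^2*exp(x^2) + 54*exp(3*x^2) - 42*exp(x^2)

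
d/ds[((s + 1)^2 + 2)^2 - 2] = 4*s^3 + 12*s^2 + 20*s + 12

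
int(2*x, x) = x^2 + C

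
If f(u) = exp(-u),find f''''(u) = exp(-u)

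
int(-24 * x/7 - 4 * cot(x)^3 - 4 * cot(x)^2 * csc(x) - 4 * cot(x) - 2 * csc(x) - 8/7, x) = -12*x^2/7 - 8*x/7 + 2*(cot(x) + csc(x))*cot(x) + C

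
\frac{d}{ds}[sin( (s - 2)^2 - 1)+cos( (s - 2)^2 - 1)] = -2*s*sin(s^2 - 4*s + 3) + 2*s*cos(s^2 - 4*s + 3) + 4*sin(s^2 - 4*s + 3) - 4*cos(s^2 - 4*s + 3)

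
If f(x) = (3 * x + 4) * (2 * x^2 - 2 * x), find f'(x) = 18*x^2 + 4*x - 8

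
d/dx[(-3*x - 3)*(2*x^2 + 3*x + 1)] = -18*x^2 - 30*x - 12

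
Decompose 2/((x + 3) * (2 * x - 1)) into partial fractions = 4/(7*(2*x - 1)) - 2/(7*(x + 3))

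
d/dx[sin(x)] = cos(x)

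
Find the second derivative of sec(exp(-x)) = (exp(x)*sin(exp(-x))/cos(exp(-x)) - 1 + 2/cos(exp(-x))^2)*exp(-2*x)/cos(exp(-x))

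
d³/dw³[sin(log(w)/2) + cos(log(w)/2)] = (-sin(log(w)/2) + 13*cos(log(w)/2))/(8*w^3)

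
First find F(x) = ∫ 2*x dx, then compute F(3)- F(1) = 8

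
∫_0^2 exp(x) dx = -1 + exp(2)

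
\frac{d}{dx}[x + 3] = 1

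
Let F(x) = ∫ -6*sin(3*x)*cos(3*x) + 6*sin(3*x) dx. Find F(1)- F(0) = (-1 + cos(3))^2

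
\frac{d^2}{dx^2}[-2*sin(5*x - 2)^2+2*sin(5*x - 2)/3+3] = -50*sin(5*x - 2)/3 - 100*cos(10*x - 4)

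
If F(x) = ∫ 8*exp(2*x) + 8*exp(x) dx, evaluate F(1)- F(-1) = -(2*exp(-1) + 2)^2 + (2 + 2*E)^2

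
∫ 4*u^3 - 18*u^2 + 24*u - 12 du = u^4 - 6*u^3 + 12*u^2 - 12*u + C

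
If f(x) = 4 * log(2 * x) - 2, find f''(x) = -4/x^2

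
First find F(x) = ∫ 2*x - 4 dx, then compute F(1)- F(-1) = -8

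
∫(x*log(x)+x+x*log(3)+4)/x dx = (x + 4)*log(3*x) + C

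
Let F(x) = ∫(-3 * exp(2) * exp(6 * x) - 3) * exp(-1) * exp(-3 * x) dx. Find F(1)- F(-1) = -exp(4) - exp(2) + exp(-4) + exp(-2)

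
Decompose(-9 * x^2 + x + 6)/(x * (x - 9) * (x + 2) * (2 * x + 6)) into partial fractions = 13/(12*(x + 3)) - 8/(11*(x + 2)) - 119/(396*(x - 9)) - 1/(18*x)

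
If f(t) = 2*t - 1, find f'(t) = 2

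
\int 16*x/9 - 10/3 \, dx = 8*x^2/9 - 10*x/3 + C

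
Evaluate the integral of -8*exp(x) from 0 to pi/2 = 8 - 8*exp(pi/2)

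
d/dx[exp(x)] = exp(x)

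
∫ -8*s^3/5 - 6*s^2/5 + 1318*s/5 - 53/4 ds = -2*s^4/5 - 2*s^3/5 + 659*s^2/5 - 53*s/4 + C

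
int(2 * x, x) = x^2 + C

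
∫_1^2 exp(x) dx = -E + exp(2)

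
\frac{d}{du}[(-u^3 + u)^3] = -9*u^8 + 21*u^6 - 15*u^4 + 3*u^2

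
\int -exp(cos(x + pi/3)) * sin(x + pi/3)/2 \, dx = exp(cos(x + pi/3))/2 + C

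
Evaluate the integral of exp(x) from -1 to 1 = E - exp(-1)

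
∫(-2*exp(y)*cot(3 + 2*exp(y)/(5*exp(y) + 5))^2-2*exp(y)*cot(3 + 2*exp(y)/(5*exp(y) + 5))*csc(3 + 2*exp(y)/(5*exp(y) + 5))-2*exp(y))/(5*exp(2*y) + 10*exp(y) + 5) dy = cot((17*exp(y) + 15)/(5*(exp(y) + 1))) + csc((17*exp(y) + 15)/(5*(exp(y) + 1))) + C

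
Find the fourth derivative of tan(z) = 24*tan(z)^5 + 40*tan(z)^3 + 16*tan(z)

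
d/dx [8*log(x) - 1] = 8/x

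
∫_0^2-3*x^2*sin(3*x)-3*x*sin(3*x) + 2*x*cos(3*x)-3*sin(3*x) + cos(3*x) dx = -1 + 7*cos(6)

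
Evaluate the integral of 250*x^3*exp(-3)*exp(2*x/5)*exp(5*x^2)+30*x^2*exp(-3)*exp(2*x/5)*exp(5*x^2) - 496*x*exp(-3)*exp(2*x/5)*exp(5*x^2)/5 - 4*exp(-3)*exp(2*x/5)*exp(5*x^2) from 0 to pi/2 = 15*exp(-3) + 5*(-3 + pi/5 + 5*pi^2/4)*exp(-3 + pi/5 + 5*pi^2/4)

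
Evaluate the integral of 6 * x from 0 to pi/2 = 3*pi^2/4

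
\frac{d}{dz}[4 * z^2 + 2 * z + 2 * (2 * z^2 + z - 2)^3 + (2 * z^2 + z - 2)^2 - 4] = 96*z^5 + 120*z^4 - 128*z^3 - 126*z^2 + 66*z + 22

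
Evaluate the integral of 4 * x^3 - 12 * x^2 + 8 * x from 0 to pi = (-1 + (-1 + pi)^2)^2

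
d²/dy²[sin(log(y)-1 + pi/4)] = -sqrt(2)*cos(log(y) - 1)/y^2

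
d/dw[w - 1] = 1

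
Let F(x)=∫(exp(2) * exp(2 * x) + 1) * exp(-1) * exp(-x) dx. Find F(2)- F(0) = -E - exp(-3) + exp(-1) + exp(3)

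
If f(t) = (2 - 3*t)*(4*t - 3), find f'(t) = 17 - 24*t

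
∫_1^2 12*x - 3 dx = 15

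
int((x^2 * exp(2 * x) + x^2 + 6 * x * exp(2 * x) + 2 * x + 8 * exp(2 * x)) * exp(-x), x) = 2*(x + 2)^2*sinh(x) + C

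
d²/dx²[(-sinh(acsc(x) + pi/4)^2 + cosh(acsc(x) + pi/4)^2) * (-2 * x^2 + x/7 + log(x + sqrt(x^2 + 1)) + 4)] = -(16*x^6 + 16*x^5*sqrt(x^2 + 1) + 40*x^4 + 32*x^3*sqrt(x^2 + 1) + 27*x^2 + 13*x*sqrt(x^2 + 1) + 4)/(4*x^6 + 4*x^5*sqrt(x^2 + 1) + 9*x^4 + 7*x^3*sqrt(x^2 + 1) + 6*x^2 + 3*x*sqrt(x^2 + 1) + 1)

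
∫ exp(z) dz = exp(z) + C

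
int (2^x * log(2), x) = 2^x + C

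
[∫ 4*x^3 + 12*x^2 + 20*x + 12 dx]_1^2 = 85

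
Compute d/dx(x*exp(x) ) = x*exp(x) + exp(x)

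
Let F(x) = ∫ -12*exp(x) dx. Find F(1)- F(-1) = -12*E + 12*exp(-1)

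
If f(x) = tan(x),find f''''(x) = 24*tan(x)^5 + 40*tan(x)^3 + 16*tan(x)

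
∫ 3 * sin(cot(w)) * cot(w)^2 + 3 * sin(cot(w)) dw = 3*cos(cot(w)) + C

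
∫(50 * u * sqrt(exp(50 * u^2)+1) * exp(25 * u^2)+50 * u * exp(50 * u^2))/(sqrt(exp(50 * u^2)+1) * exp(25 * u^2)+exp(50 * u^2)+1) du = log(sqrt(exp(50*u^2) + 1) + exp(25*u^2)) + C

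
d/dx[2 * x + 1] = 2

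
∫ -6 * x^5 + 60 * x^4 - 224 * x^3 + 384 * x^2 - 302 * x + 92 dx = -x^6 + 12*x^5 - 56*x^4 + 128*x^3 - 151*x^2 + 92*x + C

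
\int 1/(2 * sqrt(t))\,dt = sqrt(t) + C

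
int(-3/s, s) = -3*log(2*s) + C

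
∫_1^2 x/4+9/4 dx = 21/8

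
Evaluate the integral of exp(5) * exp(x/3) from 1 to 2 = -3*exp(16/3) + 3*exp(17/3)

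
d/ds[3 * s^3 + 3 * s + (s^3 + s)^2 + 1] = 6*s^5 + 8*s^3 + 9*s^2 + 2*s + 3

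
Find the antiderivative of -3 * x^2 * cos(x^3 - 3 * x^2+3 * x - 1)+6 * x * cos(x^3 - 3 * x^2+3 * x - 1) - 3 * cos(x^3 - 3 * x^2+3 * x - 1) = -sin((x - 1)^3) + C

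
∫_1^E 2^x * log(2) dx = -2 + 2^E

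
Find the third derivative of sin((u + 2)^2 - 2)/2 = -4*u^3*cos(u^2 + 4*u + 2) - 24*u^2*cos(u^2 + 4*u + 2) - 6*u*sin(u^2 + 4*u + 2) - 48*u*cos(u^2 + 4*u + 2) - 12*sin(u^2 + 4*u + 2) - 32*cos(u^2 + 4*u + 2)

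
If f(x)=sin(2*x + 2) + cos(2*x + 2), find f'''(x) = 8*sin(2*x + 2) - 8*cos(2*x + 2)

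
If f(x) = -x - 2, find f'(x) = -1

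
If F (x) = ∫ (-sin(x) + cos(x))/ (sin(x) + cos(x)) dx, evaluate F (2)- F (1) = log(sin(pi/4 + 2)) - log(sin(pi/4 + 1))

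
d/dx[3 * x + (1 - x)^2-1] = 2*x + 1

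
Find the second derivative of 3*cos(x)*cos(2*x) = -54*cos(x)^3 + 39*cos(x)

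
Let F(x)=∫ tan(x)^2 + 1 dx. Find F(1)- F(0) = tan(1)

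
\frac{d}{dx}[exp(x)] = exp(x)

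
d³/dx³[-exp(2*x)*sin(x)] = -(2*sin(x) + 11*cos(x))*exp(2*x)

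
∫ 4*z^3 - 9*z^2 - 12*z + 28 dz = z^4 - 3*z^3 - 6*z^2 + 28*z + C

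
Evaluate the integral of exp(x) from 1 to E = -E + exp(E)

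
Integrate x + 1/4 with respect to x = x^2/2 + x/4 + C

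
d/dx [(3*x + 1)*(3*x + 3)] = 18*x + 12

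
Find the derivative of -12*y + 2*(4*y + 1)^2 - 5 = 64*y + 4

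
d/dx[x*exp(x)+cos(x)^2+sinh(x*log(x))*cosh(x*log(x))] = x*exp(x) + exp(x) + 2*log(x)*sinh(x*log(x))^2 + log(x) - sin(2*x) + 2*sinh(x*log(x))^2 + 1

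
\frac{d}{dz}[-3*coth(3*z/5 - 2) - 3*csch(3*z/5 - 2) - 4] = 9*(cosh(3*z/5 - 2) + 1)/(5*sinh(3*z/5 - 2)^2)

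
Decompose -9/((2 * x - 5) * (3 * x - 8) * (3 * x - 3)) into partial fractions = -27/(5*(3*x - 8)) + 4/(2*x - 5) - 1/(5*(x - 1))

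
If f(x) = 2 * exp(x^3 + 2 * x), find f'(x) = 6*x^2*exp(x^3 + 2*x) + 4*exp(x^3 + 2*x)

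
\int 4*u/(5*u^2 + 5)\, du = 2*log(u^2 + 1)/5 + C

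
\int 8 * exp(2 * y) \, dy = 4*exp(2*y) + C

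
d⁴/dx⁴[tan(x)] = 24*tan(x)^5 + 40*tan(x)^3 + 16*tan(x)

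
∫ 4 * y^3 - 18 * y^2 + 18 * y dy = y^4 - 6*y^3 + 9*y^2 + C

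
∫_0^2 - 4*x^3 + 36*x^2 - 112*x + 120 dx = 96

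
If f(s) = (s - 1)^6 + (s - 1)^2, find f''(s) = 30*s^4 - 120*s^3 + 180*s^2 - 120*s + 32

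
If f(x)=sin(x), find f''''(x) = sin(x)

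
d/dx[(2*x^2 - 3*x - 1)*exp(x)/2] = x^2*exp(x) + x*exp(x)/2 - 2*exp(x)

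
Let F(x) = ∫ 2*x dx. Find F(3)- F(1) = 8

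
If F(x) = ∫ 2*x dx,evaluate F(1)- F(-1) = 0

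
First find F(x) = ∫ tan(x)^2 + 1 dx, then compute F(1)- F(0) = tan(1)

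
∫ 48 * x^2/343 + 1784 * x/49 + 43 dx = 16*x^3/343 + 892*x^2/49 + 43*x + C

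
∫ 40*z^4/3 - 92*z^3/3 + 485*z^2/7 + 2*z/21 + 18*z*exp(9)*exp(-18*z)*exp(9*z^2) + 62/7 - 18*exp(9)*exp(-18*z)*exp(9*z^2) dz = (z^2 - 3*z + 9)*(56*z^3 + 7*z^2 + 2*z - 56)/21 + exp(9*(z - 1)^2) + C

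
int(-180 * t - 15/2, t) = -90*t^2 - 15*t/2 + C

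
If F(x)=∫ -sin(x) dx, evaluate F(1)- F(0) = -1 + cos(1)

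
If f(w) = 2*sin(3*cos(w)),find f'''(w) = 6*(9*sin(w)^2*cos(3*cos(w)) - 9*sin(3*cos(w))*cos(w) + cos(3*cos(w)))*sin(w)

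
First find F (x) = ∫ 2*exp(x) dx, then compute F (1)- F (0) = -2 + 2*E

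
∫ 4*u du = 2*u^2 + C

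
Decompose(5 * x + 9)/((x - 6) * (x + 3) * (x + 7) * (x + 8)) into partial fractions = 31/(70*(x + 8)) - 1/(2*(x + 7)) + 1/(30*(x + 3)) + 1/(42*(x - 6))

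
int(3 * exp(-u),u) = -3*exp(-u) + C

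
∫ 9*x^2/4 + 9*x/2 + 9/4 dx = 3*x^3/4 + 9*x^2/4 + 9*x/4 + C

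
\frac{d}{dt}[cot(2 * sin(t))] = -2*cos(t)/sin(2*sin(t))^2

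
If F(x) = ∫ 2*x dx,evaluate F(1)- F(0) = 1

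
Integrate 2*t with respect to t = t^2 + C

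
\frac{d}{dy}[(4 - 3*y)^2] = 18*y - 24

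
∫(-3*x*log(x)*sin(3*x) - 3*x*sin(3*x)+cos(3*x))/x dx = (log(x) + 1)*cos(3*x) + C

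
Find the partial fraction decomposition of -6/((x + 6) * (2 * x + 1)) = -12/(11*(2*x + 1)) + 6/(11*(x + 6))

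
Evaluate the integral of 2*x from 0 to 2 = 4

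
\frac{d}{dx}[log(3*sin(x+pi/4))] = 1/tan(x + pi/4)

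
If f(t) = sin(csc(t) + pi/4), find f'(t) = -cos(csc(t) + pi/4)*cot(t)*csc(t)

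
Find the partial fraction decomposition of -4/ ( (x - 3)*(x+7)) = 2/(5*(x + 7)) - 2/(5*(x - 3))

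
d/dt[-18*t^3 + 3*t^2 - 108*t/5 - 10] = -54*t^2 + 6*t - 108/5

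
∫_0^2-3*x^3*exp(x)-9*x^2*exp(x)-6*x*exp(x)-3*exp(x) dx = -33*exp(2) - 3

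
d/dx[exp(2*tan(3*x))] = 6*exp(2*tan(3*x))/cos(3*x)^2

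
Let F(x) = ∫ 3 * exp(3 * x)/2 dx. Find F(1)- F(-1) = -exp(-3)/2 + exp(3)/2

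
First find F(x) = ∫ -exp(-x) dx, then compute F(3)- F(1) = -exp(-1) + exp(-3)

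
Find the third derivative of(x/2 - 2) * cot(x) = -3*x*cot(x)^4 - 4*x*cot(x)^2 - x + 12*cot(x)^4 + 3*cot(x)^3 + 16*cot(x)^2 + 3*cot(x) + 4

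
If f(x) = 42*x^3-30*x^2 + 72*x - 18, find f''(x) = 252*x - 60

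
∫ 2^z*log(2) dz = 2^z + C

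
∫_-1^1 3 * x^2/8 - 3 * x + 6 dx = 49/4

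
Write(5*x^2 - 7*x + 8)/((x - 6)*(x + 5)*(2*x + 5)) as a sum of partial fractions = -227/(85*(2*x + 5)) + 168/(55*(x + 5)) + 146/(187*(x - 6))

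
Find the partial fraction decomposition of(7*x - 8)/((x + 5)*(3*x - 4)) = 4/(19*(3*x - 4)) + 43/(19*(x + 5))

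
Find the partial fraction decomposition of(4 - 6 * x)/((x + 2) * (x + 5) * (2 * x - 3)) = -20/(91*(2*x - 3)) + 34/(39*(x + 5)) - 16/(21*(x + 2))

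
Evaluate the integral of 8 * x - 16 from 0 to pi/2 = -16 + 4*(-2 + pi/2)^2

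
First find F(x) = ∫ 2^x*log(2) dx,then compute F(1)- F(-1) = 3/2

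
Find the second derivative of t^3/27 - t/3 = 2*t/9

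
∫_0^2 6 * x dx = 12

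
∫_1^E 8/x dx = 8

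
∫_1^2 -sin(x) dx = -cos(1) + cos(2)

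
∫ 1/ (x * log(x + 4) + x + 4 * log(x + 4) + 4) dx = log(log(x + 4) + 1) + C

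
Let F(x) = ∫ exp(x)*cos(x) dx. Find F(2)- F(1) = sqrt(2)*E*(-sin(pi/4 + 1) + E*sin(pi/4 + 2))/2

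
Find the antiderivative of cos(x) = sin(x) + C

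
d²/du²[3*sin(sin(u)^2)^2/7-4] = -24*sin(u)^2*sin(sin(u)^2)^2*cos(u)^2/7 - 12*sin(u)^2*sin(sin(u)^2)*cos(sin(u)^2)/7 + 24*sin(u)^2*cos(u)^2*cos(sin(u)^2)^2/7 + 12*sin(sin(u)^2)*cos(u)^2*cos(sin(u)^2)/7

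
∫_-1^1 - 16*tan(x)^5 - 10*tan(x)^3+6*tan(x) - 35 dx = -70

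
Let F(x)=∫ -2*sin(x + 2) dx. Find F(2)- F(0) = 2*cos(4) - 2*cos(2)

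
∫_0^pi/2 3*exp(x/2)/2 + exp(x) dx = -4 + exp(pi/2) + 3*exp(pi/4)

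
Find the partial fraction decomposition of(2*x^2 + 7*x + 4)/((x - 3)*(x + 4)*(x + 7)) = 53/(30*(x + 7)) - 8/(21*(x + 4)) + 43/(70*(x - 3))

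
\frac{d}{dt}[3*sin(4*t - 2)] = 12*cos(4*t - 2)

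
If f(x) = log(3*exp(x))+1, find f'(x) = 1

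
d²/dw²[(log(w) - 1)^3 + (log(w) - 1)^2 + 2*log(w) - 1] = (-3*log(w)^2 + 10*log(w) - 7)/w^2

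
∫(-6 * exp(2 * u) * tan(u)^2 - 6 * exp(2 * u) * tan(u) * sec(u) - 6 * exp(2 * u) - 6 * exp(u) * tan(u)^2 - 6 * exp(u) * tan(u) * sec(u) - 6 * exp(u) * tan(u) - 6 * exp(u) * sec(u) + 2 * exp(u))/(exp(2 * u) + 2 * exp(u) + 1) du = (-6*tan(u) - 6*sec(u) + 8)*exp(u)/(exp(u) + 1) + C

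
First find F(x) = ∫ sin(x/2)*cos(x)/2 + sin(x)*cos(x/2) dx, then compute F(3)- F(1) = -cos(3/2)*cos(3) + cos(1/2)*cos(1)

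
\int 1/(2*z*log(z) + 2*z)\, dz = log(log(z) + 1)/2 + C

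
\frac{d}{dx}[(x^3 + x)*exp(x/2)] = x^3*exp(x/2)/2 + 3*x^2*exp(x/2) + x*exp(x/2)/2 + exp(x/2)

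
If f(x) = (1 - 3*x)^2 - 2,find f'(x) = 18*x - 6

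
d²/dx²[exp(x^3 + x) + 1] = 9*x^4*exp(x^3 + x) + 6*x^2*exp(x^3 + x) + 6*x*exp(x^3 + x) + exp(x^3 + x)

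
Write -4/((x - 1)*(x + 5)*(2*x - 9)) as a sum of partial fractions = -16/(133*(2*x - 9)) - 2/(57*(x + 5)) + 2/(21*(x - 1))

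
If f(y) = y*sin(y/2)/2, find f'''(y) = -y*cos(y/2)/16 - 3*sin(y/2)/8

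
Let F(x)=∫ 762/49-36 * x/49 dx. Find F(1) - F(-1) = 1524/49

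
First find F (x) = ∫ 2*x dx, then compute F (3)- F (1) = 8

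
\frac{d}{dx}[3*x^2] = 6*x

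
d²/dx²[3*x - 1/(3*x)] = -2/(3*x^3)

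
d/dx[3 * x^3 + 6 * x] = 9*x^2 + 6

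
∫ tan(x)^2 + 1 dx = tan(x) + C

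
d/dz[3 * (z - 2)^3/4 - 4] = 9*z^2/4 - 9*z + 9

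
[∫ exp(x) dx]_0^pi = -1 + exp(pi)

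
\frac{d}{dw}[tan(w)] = cos(w)^(-2)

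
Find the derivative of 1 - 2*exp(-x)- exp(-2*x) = (2*exp(x) + 2)*exp(-2*x)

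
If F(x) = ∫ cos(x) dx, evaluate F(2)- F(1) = -sin(1) + sin(2)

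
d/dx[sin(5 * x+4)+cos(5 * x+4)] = 5*sqrt(2)*cos(5*x + pi/4 + 4)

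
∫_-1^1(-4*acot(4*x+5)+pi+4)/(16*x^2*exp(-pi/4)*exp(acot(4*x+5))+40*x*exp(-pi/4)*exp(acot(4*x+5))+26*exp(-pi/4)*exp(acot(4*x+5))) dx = (-acot(9) + pi/4)*exp(-acot(9) + pi/4)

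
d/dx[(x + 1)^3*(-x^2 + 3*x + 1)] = -5*x^4 + 21*x^2 + 22*x + 6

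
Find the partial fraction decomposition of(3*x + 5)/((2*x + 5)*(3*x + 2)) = 9/(11*(3*x + 2)) + 5/(11*(2*x + 5))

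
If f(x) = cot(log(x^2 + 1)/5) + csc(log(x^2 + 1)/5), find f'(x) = -2*x*(cos(log(x^2 + 1)/5) + 1)/((5*x^2 + 5)*sin(log(x^2 + 1)/5)^2)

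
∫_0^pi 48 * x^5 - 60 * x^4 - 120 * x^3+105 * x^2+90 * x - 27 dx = 27 + (-pi - 3 + 2*pi^2)^3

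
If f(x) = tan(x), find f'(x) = cos(x)^(-2)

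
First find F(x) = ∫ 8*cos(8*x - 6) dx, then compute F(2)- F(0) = sin(10) + sin(6)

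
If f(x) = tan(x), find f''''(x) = 24*tan(x)^5 + 40*tan(x)^3 + 16*tan(x)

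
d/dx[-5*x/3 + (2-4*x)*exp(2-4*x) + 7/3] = (48*x - 5*exp(4*x - 2) - 36)*exp(2 - 4*x)/3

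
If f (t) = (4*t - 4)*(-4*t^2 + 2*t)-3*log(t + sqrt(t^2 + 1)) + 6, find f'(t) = (-48*t^4 - 48*t^3*sqrt(t^2 + 1) + 48*t^3 + 48*t^2*sqrt(t^2 + 1) - 56*t^2 - 8*t*sqrt(t^2 + 1) + 45*t - 3*sqrt(t^2 + 1) - 8)/(t^2 + t*sqrt(t^2 + 1) + 1)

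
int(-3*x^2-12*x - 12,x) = -x^3 - 6*x^2 - 12*x + C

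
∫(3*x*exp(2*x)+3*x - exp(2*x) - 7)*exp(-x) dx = 2*(3*x - 4)*sinh(x) + C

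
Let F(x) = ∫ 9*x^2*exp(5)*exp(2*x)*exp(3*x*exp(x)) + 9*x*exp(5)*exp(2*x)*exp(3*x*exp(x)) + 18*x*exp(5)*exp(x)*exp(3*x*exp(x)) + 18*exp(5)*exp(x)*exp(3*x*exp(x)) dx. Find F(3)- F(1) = -(5 + 3*E)*exp(5 + 3*E) + (5 + 9*exp(3))*exp(5 + 9*exp(3))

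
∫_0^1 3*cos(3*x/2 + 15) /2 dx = sin(33/2) - sin(15)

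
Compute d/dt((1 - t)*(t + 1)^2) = -3*t^2 - 2*t + 1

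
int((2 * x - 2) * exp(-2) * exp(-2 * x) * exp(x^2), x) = exp(x^2 - 2*x - 2) + C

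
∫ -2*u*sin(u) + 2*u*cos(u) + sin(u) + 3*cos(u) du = sqrt(2)*(2*u + 1)*sin(u + pi/4) + C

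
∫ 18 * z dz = 9*z^2 + C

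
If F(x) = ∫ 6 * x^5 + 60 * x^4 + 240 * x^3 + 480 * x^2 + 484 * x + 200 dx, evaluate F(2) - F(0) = 4056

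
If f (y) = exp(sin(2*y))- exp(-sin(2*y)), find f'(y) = 2*(exp(sin(2*y)) + exp(-sin(2*y)))*cos(2*y)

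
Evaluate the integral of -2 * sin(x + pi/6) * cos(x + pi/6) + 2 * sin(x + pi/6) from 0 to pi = -(-1 + sqrt(3)/2)^2 + (-1 - sqrt(3)/2)^2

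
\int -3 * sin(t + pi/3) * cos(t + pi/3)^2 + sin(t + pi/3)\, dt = cos(t + pi/3)^3 - cos(t + pi/3) + C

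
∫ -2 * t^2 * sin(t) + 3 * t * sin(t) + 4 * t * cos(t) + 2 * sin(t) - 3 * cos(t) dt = (2*t^2 - 3*t - 2)*cos(t) + C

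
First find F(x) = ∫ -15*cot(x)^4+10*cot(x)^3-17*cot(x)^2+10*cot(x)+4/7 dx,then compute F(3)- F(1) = 5*cot(3)^3 - 5*cot(3)^2 + 2*cot(3) - 5*cot(1)^3 - 2*cot(1) + 5*cot(1)^2 + 36/7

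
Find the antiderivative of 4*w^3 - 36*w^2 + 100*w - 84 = w^4 - 12*w^3 + 50*w^2 - 84*w + C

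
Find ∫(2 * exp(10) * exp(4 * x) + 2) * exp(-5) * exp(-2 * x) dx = 2*sinh(2*x + 5) + C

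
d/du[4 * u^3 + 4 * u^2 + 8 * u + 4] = 12*u^2 + 8*u + 8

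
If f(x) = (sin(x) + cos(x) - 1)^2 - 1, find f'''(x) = -8*cos(2*x) + 2*sqrt(2)*cos(x + pi/4)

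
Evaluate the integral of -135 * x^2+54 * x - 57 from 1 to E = 3*(-5*E - 2)*(-3*E + 5 + 3*exp(2)) + 105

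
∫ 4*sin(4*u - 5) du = -cos(4*u - 5) + C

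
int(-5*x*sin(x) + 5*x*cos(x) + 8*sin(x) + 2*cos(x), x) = sqrt(2)*(5*x - 3)*sin(x + pi/4) + C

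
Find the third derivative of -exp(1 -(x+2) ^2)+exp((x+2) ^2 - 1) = (8*x^3*exp(2*x^2 + 8*x + 6) + 8*x^3 + 48*x^2*exp(2*x^2 + 8*x + 6) + 48*x^2 + 108*x*exp(2*x^2 + 8*x + 6) + 84*x + 88*exp(2*x^2 + 8*x + 6) + 40)*exp(-x^2 - 4*x - 3)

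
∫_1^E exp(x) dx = -E + exp(E)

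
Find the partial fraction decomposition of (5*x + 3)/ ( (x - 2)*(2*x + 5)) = 19/(9*(2*x + 5)) + 13/(9*(x - 2))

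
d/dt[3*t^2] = 6*t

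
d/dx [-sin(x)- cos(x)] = sin(x) - cos(x)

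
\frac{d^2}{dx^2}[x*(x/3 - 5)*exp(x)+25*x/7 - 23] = x^2*exp(x)/3 - 11*x*exp(x)/3 - 28*exp(x)/3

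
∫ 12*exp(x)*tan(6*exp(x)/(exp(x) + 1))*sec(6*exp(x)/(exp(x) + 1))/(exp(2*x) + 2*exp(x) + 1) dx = 2*sec(6*exp(x)/(exp(x) + 1)) + C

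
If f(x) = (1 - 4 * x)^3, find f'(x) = -192*x^2 + 96*x - 12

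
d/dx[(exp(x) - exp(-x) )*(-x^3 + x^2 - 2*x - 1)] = (-x^3*exp(2*x) - x^3 - 2*x^2*exp(2*x) + 4*x^2 - 4*x - 3*exp(2*x) + 1)*exp(-x)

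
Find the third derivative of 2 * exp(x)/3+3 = 2*exp(x)/3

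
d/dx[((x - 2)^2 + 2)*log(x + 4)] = (2*x^2*log(x + 4) + x^2 + 4*x*log(x + 4) - 4*x - 16*log(x + 4) + 6)/(x + 4)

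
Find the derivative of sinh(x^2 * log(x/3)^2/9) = 2*x*(log(x)^2 - 2*log(3)*log(x) + log(x) - log(3) + log(3)^2)*cosh(x^2*(log(x)^2 - 2*log(3)*log(x) + log(3)^2)/9)/9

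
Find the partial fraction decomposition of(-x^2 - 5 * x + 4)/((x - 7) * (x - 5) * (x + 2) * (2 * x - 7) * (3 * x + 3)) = -412/(6237*(2*x - 7)) + 10/(2079*(x + 2)) - 1/(162*(x + 1)) + 23/(378*(x - 5)) - 5/(189*(x - 7))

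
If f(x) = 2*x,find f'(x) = 2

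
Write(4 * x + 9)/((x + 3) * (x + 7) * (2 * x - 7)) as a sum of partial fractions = 92/(273*(2*x - 7)) - 19/(84*(x + 7)) + 3/(52*(x + 3))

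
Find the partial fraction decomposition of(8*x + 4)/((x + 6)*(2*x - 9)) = 80/(21*(2*x - 9)) + 44/(21*(x + 6))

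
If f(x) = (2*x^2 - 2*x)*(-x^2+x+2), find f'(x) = -8*x^3 + 12*x^2 + 4*x - 4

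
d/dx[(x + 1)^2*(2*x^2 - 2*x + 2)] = 8*x^3 + 6*x^2 + 2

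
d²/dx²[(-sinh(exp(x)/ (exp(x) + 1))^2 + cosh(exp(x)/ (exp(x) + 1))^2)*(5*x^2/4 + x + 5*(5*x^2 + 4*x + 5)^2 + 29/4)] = 1500*x^2 + 1200*x + 1325/2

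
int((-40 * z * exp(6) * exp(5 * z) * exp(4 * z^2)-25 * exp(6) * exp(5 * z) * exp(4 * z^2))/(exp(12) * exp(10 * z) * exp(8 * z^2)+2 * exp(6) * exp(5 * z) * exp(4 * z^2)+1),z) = (2 - 3*exp(4*z^2 + 5*z + 6))/(exp(4*z^2 + 5*z + 6) + 1) + C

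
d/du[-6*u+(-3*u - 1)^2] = 18*u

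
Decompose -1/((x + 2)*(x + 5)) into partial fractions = 1/(3*(x + 5)) - 1/(3*(x + 2))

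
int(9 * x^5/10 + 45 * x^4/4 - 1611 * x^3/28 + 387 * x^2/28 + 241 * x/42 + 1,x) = 3*x^6/20 + 9*x^5/4 - 1611*x^4/112 + 129*x^3/28 + 241*x^2/84 + x + C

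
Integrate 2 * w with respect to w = w^2 + C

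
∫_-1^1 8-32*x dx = 16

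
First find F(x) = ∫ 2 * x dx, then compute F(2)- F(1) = 3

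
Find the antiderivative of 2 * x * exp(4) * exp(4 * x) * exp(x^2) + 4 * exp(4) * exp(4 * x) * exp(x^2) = exp((x + 2)^2) + C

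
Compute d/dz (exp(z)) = exp(z)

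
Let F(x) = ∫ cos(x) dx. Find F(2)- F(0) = sin(2)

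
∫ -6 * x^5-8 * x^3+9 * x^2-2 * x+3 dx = -x^6 - 2*x^4 + 3*x^3 - x^2 + 3*x + C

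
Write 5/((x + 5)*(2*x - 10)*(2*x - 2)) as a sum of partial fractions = 1/(48*(x + 5)) - 5/(96*(x - 1)) + 1/(32*(x - 5))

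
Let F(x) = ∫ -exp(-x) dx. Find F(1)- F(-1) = -E + exp(-1)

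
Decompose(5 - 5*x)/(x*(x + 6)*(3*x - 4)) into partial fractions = -15/(88*(3*x - 4)) + 35/(132*(x + 6)) - 5/(24*x)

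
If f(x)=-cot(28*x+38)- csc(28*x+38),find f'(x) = 28*cot(28*x + 38)^2 + 28*cot(28*x + 38)*csc(28*x + 38) + 28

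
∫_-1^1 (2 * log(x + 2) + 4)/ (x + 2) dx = -4 + (log(3) + 2)^2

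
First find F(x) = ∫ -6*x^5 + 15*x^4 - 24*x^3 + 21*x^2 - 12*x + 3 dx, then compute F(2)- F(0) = -26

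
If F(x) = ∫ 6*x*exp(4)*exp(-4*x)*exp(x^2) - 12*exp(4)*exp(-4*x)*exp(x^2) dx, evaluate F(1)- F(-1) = -3*exp(9) + 3*E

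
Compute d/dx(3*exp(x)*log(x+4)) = (3*x*exp(x)*log(x + 4) + 12*exp(x)*log(x + 4) + 3*exp(x))/(x + 4)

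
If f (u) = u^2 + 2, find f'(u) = 2*u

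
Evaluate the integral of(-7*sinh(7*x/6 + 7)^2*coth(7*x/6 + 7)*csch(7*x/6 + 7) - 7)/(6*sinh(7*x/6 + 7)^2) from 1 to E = -coth(49/6) - csch(49/6) + csch(7*E/6 + 7) + coth(7*E/6 + 7)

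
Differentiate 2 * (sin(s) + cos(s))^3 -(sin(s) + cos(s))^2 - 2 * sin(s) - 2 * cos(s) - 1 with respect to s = 3*sqrt(2)*sin(3*s + pi/4) - 2*cos(2*s) + sqrt(2)*cos(s + pi/4)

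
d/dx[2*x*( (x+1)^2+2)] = 6*x^2 + 8*x + 6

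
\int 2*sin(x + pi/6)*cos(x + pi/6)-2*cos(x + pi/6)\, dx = (sin(x + pi/6) - 1)^2 + C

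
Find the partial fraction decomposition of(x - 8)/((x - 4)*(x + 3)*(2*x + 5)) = 42/(13*(2*x + 5)) - 11/(7*(x + 3)) - 4/(91*(x - 4))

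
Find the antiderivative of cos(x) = sin(x) + C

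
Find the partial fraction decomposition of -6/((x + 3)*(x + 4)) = 6/(x + 4) - 6/(x + 3)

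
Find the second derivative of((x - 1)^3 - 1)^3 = 72*x^7 - 504*x^6 + 1512*x^5 - 2610*x^4 + 2880*x^3 - 2052*x^2 + 882*x - 180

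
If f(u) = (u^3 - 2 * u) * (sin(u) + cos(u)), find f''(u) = sqrt(2)*(-u^3*sin(u + pi/4) + 6*u^2*cos(u + pi/4) + 8*u*sin(u + pi/4) - 4*cos(u + pi/4))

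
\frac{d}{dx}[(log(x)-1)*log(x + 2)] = (x*log(x) + x*log(x + 2) - x + 2*log(x + 2))/(x^2 + 2*x)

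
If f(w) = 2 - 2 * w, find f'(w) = -2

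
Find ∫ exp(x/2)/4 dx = exp(x/2)/2 + C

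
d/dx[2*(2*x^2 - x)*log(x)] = 8*x*log(x) + 4*x - 2*log(x) - 2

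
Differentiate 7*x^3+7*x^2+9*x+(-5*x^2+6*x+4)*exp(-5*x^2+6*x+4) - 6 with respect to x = 50*x^3*exp(-5*x^2 + 6*x + 4) - 90*x^2*exp(-5*x^2 + 6*x + 4) + 21*x^2 - 14*x*exp(-5*x^2 + 6*x + 4) + 14*x + 30*exp(-5*x^2 + 6*x + 4) + 9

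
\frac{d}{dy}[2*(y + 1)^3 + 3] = 6*y^2 + 12*y + 6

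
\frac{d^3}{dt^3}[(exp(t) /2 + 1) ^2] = 2*exp(2*t) + exp(t)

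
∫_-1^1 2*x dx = 0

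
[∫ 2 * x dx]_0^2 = 4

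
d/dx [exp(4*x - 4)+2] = 4*exp(4*x - 4)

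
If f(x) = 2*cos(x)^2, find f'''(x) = 8*sin(2*x)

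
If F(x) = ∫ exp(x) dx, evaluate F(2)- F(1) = -E + exp(2)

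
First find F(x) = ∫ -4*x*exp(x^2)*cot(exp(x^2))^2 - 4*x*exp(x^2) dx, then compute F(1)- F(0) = 2*cot(E) - 2*cot(1)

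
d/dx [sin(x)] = cos(x)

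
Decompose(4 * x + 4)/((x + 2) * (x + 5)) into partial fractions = 16/(3*(x + 5)) - 4/(3*(x + 2))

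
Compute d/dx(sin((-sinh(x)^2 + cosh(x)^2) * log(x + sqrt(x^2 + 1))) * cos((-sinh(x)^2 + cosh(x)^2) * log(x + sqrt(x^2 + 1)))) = (x + sqrt(x^2 + 1))*cos(2*(sinh(x)^2 - cosh(x)^2)*log(x + sqrt(x^2 + 1)))/(x^2 + x*sqrt(x^2 + 1) + 1)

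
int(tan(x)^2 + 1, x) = tan(x) + C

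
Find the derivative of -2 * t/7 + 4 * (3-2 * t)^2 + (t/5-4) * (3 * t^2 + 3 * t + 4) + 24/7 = 9*t^2/5 + 46*t/5 - 2082/35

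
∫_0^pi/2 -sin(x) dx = -1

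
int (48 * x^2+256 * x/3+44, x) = 16*x^3 + 128*x^2/3 + 44*x + C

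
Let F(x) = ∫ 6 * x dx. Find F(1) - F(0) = 3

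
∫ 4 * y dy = 2*y^2 + C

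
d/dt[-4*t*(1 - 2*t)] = 16*t - 4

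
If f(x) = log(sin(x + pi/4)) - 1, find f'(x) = 1/tan(x + pi/4)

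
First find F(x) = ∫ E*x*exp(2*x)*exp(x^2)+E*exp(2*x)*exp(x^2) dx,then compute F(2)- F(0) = -E/2 + exp(9)/2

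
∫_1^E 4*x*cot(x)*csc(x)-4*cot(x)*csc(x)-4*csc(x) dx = (4 - 4*E)*csc(E)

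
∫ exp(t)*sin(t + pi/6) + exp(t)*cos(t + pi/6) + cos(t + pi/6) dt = (exp(t) + 1)*sin(t + pi/6) + C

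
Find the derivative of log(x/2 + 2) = 1/(x + 4)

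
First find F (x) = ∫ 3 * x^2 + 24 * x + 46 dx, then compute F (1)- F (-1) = 94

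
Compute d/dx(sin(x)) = cos(x)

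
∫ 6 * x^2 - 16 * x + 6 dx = 2*x^3 - 8*x^2 + 6*x + C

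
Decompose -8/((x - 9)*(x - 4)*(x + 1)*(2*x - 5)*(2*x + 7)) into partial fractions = -16/(5625*(2*x + 7)) - 16/(819*(2*x - 5)) + 4/(875*(x + 1)) + 8/(1125*(x - 4)) - 4/(8125*(x - 9))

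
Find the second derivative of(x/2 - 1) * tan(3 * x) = 3*(3*x*sin(3*x)/cos(3*x) - 6*sin(3*x)/cos(3*x) + 1)/cos(3*x)^2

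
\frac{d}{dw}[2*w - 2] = 2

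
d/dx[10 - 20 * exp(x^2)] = -40*x*exp(x^2)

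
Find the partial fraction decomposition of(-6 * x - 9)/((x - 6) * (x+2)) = -3/(8*(x + 2)) - 45/(8*(x - 6))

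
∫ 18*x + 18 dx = 9*x^2 + 18*x + C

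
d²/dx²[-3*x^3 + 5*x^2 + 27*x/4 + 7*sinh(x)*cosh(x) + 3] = -18*x + 14*sinh(2*x) + 10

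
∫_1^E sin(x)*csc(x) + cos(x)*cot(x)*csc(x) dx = 1/tan(1) - 1/tan(E)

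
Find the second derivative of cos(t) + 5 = -cos(t)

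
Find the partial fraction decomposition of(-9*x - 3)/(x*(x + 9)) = -26/(3*(x + 9)) - 1/(3*x)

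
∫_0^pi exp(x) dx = -1 + exp(pi)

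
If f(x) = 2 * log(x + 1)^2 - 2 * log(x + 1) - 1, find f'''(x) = (8*log(x + 1) - 16)/(x^3 + 3*x^2 + 3*x + 1)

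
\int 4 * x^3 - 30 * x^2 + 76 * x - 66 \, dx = x^4 - 10*x^3 + 38*x^2 - 66*x + C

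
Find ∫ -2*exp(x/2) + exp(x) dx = (exp(x/2) - 2)^2 + C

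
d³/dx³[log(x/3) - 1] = 2/x^3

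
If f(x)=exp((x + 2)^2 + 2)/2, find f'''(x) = 4*x^3*exp(x^2 + 4*x + 6) + 24*x^2*exp(x^2 + 4*x + 6) + 54*x*exp(x^2 + 4*x + 6) + 44*exp(x^2 + 4*x + 6)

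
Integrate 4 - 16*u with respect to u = -8*u^2 + 4*u + C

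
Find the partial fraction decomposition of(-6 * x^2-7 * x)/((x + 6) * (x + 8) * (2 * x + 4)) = -41/(3*(x + 8)) + 87/(8*(x + 6)) - 5/(24*(x + 2))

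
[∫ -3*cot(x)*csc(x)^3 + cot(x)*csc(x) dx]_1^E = -csc(E) - csc(1)^3 + csc(1) + csc(E)^3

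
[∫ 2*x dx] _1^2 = 3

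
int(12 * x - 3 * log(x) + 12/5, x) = 3*x*(10*x - 5*log(x) + 9)/5 + C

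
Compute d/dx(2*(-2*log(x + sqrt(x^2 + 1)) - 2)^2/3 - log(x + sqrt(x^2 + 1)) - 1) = (16*x*log(x + sqrt(x^2 + 1)) + 13*x + 16*sqrt(x^2 + 1)*log(x + sqrt(x^2 + 1)) + 13*sqrt(x^2 + 1))/(3*x^2 + 3*x*sqrt(x^2 + 1) + 3)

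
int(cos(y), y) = sin(y) + C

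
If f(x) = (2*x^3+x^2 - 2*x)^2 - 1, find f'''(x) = 480*x^3 + 240*x^2 - 168*x - 24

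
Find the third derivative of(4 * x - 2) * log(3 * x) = (-4*x - 4)/x^3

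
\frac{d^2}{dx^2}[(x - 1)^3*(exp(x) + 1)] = x^3*exp(x) + 3*x^2*exp(x) - 3*x*exp(x) + 6*x - exp(x) - 6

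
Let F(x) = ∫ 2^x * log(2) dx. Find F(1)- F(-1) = 3/2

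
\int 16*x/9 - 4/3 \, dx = 8*x^2/9 - 4*x/3 + C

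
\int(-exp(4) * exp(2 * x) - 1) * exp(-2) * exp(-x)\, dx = -2*sinh(x + 2) + C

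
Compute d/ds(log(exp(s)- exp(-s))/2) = (exp(2*s) + 1)/(2*exp(2*s) - 2)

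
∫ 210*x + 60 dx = 105*x^2 + 60*x + C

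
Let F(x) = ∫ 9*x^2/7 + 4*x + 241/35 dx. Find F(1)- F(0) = 326/35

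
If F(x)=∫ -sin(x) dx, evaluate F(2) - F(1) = -cos(1) + cos(2)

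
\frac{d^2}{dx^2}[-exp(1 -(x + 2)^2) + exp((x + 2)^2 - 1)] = (4*x^2*exp(2*x^2 + 8*x + 6) - 4*x^2 + 16*x*exp(2*x^2 + 8*x + 6) - 16*x + 18*exp(2*x^2 + 8*x + 6) - 14)*exp(-x^2 - 4*x - 3)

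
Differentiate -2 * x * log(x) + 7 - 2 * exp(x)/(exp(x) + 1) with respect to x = (-2*exp(2*x)*log(x) - 2*exp(2*x) - 4*exp(x)*log(x) - 6*exp(x) - 2*log(x) - 2)/(exp(2*x) + 2*exp(x) + 1)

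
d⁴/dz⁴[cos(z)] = cos(z)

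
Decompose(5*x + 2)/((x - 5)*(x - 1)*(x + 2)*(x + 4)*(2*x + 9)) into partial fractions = -328/(1045*(2*x + 9)) + 1/(5*(x + 4)) - 4/(105*(x + 2)) - 7/(660*(x - 1)) + 3/(532*(x - 5))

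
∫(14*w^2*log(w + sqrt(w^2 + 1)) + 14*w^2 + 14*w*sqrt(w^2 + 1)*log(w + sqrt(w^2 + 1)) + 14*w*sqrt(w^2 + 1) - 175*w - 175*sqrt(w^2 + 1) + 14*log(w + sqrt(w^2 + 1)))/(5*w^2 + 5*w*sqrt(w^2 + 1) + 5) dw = 7*(2*w - 25)*log(w + sqrt(w^2 + 1))/5 + C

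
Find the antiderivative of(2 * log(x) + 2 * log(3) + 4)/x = (log(3*x) + 2)^2 + C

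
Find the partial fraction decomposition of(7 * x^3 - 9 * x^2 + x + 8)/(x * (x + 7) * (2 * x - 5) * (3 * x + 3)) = 509/(1995*(2*x - 5)) + 947/(798*(x + 7)) - 1/(14*(x + 1)) - 8/(105*x)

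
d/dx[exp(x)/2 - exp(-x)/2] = (exp(2*x) + 1)*exp(-x)/2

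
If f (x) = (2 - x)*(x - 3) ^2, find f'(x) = -3*x^2 + 16*x - 21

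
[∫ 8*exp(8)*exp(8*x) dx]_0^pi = -exp(8) + exp(8 + 8*pi)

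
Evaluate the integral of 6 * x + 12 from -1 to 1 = 24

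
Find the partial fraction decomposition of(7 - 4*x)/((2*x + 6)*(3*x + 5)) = 41/(8*(3*x + 5)) - 19/(8*(x + 3))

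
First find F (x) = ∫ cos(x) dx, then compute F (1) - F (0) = sin(1)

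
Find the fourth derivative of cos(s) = cos(s)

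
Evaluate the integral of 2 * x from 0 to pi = pi^2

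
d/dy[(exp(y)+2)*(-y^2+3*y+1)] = -y^2*exp(y) + y*exp(y) - 4*y + 4*exp(y) + 6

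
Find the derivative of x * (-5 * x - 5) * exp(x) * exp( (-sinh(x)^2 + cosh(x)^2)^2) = -5*x^2*exp(x + 1) - 15*x*exp(x + 1) - 5*exp(x + 1)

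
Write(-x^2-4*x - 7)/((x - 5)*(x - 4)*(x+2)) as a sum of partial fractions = -1/(14*(x + 2)) + 13/(2*(x - 4)) - 52/(7*(x - 5))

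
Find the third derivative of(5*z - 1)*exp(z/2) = 5*z*exp(z/2)/8 + 29*exp(z/2)/8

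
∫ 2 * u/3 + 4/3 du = u^2/3 + 4*u/3 + C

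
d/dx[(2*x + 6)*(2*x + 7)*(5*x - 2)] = 60*x^2 + 244*x + 158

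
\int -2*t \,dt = -t^2 + C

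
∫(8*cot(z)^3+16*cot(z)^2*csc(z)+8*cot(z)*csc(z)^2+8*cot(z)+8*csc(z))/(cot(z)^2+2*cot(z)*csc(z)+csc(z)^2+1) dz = -4*log((cot(z) + csc(z))^2 + 1) + C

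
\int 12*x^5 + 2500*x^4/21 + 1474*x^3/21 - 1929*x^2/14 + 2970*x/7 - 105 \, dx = 2*x^6 + 500*x^5/21 + 737*x^4/42 - 643*x^3/14 + 1485*x^2/7 - 105*x + C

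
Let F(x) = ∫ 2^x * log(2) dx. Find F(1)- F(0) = 1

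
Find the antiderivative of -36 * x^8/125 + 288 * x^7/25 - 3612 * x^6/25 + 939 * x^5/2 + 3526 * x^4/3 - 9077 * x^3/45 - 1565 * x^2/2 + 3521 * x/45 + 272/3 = -4*x^9/125 + 36*x^8/25 - 516*x^7/25 + 313*x^6/4 + 3526*x^5/15 - 9077*x^4/180 - 1565*x^3/6 + 3521*x^2/90 + 272*x/3 + C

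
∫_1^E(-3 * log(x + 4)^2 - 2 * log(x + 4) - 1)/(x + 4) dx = -log(E + 4)^3 - log(E + 4)^2 - log(E + 4) + log(5) + log(5)^2 + log(5)^3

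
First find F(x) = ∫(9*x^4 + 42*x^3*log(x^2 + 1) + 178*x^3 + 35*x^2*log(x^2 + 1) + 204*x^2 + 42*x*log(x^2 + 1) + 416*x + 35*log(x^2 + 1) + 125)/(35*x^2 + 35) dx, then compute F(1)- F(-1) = 2*log(2) + 256/35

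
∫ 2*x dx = x^2 + C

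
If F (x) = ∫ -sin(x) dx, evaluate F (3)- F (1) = cos(3) - cos(1)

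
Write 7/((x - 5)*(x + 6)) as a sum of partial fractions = -7/(11*(x + 6)) + 7/(11*(x - 5))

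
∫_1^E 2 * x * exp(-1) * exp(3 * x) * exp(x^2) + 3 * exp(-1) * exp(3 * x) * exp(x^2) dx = -exp(3) + exp(-1 + exp(2) + 3*E)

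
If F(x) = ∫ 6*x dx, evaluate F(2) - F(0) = 12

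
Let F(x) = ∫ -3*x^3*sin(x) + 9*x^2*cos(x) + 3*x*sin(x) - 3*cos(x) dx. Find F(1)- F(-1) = 0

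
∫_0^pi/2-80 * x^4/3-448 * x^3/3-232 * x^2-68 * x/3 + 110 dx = (6 + 2*pi + 2*(-4 - pi)^2)*(-5*pi^2/12 - pi^3/12 + pi/2 + 2) - 76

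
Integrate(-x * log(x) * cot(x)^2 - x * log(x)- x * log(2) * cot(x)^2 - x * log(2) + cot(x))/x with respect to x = log(2*x)*cot(x) + C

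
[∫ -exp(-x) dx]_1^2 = -exp(-1) + exp(-2)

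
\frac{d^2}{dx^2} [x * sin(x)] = -x*sin(x) + 2*cos(x)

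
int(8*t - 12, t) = 4*t^2 - 12*t + C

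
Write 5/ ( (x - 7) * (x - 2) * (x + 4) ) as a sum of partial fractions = 5/(66*(x + 4)) - 1/(6*(x - 2)) + 1/(11*(x - 7))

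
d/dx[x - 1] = 1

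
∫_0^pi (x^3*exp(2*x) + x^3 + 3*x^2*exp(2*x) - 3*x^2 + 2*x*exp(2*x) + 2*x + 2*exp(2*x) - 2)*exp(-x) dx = (2*pi + pi^3)*(-exp(-pi) + exp(pi))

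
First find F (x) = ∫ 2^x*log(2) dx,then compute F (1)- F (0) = 1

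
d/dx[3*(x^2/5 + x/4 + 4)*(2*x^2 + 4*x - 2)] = 24*x^3/5 + 117*x^2/10 + 258*x/5 + 93/2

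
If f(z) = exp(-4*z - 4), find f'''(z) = -64*exp(-4*z - 4)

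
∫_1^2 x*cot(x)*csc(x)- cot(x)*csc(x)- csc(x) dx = -csc(2)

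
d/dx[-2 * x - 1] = -2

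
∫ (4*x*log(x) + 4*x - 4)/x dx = 4*(x - 1)*log(x) + C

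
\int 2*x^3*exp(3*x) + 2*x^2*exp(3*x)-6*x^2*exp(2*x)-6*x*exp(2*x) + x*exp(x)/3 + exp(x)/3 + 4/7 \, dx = x*(14*x^2*exp(3*x) - 63*x*exp(2*x) + 7*exp(x) + 12)/21 + C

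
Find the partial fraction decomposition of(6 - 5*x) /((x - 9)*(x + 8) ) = -46/(17*(x + 8)) - 39/(17*(x - 9))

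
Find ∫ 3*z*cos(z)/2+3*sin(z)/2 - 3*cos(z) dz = (3*z/2 - 3)*sin(z) + C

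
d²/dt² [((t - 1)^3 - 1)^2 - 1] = 30*t^4 - 120*t^3 + 180*t^2 - 132*t + 42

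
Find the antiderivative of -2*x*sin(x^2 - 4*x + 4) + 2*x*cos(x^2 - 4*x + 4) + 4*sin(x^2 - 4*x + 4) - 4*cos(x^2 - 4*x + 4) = sin((x - 2)^2) + cos((x - 2)^2) + C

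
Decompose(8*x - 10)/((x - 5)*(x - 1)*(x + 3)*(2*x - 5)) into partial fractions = -16/(33*(2*x - 5)) + 17/(176*(x + 3)) - 1/(24*(x - 1)) + 3/(16*(x - 5))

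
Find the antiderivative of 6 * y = 3*y^2 + C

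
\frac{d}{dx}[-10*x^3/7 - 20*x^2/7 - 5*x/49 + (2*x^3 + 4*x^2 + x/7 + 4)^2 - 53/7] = 24*x^5 + 80*x^4 + 464*x^3/7 + 330*x^2/7 + 2858*x/49 + 51/49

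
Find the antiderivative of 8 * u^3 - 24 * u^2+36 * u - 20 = 2*u^4 - 8*u^3 + 18*u^2 - 20*u + C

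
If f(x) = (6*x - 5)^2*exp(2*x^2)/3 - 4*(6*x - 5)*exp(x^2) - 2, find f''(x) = 192*x^4*exp(2*x^2) - 320*x^3*exp(2*x^2) - 96*x^3*exp(x^2) + 1120*x^2*exp(2*x^2)/3 + 80*x^2*exp(x^2) - 240*x*exp(2*x^2) - 144*x*exp(x^2) + 172*exp(2*x^2)/3 + 40*exp(x^2)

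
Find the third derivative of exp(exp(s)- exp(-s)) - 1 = (exp(exp(s) - exp(-s)) - 3*exp(s + exp(s) - exp(-s)) + 4*exp(2*s + exp(s) - exp(-s)) + 4*exp(4*s + exp(s) - exp(-s)) + 3*exp(5*s + exp(s) - exp(-s)) + exp(6*s + exp(s) - exp(-s)))*exp(-3*s)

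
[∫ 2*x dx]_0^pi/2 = pi^2/4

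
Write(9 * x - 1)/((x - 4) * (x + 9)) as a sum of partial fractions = 82/(13*(x + 9)) + 35/(13*(x - 4))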